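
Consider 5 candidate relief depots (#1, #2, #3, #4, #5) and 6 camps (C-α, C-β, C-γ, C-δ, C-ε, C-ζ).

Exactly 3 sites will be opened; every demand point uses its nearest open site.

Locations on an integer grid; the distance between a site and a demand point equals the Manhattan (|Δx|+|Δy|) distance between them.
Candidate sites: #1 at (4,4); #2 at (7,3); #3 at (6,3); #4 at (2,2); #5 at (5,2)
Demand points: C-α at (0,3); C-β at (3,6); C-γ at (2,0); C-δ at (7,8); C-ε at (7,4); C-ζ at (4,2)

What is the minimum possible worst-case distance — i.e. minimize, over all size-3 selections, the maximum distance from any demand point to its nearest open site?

5

Open {#1, #2, #4}.
  Farthest demand point is C-δ at distance 5 (to #2); all others are ≤ 5.
With {#1, #2, #5} the worst case is 5.
With {#2, #3, #4} the worst case is 5.
No size-3 selection achieves below 5.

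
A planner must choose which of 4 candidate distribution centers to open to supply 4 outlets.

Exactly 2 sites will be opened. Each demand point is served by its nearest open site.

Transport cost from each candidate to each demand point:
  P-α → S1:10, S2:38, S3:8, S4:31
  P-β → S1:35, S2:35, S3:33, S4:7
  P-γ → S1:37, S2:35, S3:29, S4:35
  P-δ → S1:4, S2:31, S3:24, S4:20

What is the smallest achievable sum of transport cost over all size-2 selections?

Open {P-α, P-β}.
  S1→P-α 10, S2→P-β 35, S3→P-α 8, S4→P-β 7  ⇒ total 60.
Compare {P-α, P-δ}: total 63.
Compare {P-β, P-δ}: total 66.
No size-2 selection does better; minimum is 60.

60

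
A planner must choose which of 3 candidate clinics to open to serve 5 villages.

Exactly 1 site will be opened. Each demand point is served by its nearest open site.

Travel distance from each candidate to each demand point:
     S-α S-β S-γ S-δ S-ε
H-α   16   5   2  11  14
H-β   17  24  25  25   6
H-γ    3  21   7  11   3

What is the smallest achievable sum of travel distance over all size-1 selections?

Open {H-γ}.
  S-α→H-γ 3, S-β→H-γ 21, S-γ→H-γ 7, S-δ→H-γ 11, S-ε→H-γ 3  ⇒ total 45.
Compare {H-α}: total 48.
Compare {H-β}: total 97.

45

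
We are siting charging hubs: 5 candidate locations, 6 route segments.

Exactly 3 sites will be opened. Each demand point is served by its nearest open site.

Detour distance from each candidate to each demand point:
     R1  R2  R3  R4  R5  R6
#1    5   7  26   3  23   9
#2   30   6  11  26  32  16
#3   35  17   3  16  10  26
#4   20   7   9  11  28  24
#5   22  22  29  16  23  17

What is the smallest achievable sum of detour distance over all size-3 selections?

36

Open {#1, #2, #3}.
  R1→#1 5, R2→#2 6, R3→#3 3, R4→#1 3, R5→#3 10, R6→#1 9  ⇒ total 36.
Compare {#1, #3, #4}: total 37.
Compare {#1, #3, #5}: total 37.
No size-3 selection does better; minimum is 36.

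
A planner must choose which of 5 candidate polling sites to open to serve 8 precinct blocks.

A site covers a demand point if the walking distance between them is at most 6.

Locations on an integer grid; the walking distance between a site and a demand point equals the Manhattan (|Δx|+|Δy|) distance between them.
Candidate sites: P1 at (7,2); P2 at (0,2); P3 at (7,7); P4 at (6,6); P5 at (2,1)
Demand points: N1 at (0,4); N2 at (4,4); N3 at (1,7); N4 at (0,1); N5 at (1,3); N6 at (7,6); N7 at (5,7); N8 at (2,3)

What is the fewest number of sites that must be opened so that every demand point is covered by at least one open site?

2

Coverage sets (demand points within 6 of each site):
  P1: {N2, N6, N8}
  P2: {N1, N2, N3, N4, N5, N8}
  P3: {N2, N3, N6, N7}
  P4: {N2, N3, N6, N7}
  P5: {N1, N2, N4, N5, N8}
No single site covers all 8 demand points.
But {P2, P3} covers everything, so the minimum is 2.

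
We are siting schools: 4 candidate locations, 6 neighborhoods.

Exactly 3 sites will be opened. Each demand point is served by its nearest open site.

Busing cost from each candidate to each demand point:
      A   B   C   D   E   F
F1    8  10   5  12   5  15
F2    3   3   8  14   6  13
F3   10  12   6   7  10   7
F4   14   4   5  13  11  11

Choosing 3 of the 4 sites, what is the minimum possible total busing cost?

Open {F1, F2, F3}.
  A→F2 3, B→F2 3, C→F1 5, D→F3 7, E→F1 5, F→F3 7  ⇒ total 30.
Compare {F2, F3, F4}: total 31.
Compare {F1, F3, F4}: total 36.
No size-3 selection does better; minimum is 30.

30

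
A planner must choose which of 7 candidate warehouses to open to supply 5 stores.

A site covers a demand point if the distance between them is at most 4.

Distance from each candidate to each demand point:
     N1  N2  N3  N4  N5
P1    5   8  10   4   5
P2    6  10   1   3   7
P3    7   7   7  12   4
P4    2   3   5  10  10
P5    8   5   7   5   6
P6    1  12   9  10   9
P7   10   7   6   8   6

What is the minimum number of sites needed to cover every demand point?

Coverage sets (demand points within 4 of each site):
  P1: {N4}
  P2: {N3, N4}
  P3: {N5}
  P4: {N1, N2}
  P5: {}
  P6: {N1}
  P7: {}
No 2 sites suffice: every size-2 union leaves at least one demand point uncovered.
But {P2, P3, P4} covers everything, so the minimum is 3.

3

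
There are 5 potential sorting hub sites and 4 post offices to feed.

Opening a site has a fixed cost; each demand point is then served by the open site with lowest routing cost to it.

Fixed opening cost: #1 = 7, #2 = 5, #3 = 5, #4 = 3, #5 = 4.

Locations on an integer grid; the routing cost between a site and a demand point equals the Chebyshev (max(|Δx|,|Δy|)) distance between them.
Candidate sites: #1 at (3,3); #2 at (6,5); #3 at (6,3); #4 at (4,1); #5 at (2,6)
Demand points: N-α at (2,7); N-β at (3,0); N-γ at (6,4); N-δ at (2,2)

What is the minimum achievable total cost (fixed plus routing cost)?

Open {#4, #5}: assign each demand point to its cheapest open site.
  N-α→#5 1, N-β→#4 1, N-γ→#4 3, N-δ→#4 2
  routing cost 7, fixed 7 → total 14.
Compare {#4}: routing cost 12 + fixed 3 = 15.
Compare {#2, #4}: routing cost 8 + fixed 8 = 16.
Compare {#3, #4}: routing cost 8 + fixed 8 = 16.
All other subsets cost ≥ 15. Minimum total cost: 14.

14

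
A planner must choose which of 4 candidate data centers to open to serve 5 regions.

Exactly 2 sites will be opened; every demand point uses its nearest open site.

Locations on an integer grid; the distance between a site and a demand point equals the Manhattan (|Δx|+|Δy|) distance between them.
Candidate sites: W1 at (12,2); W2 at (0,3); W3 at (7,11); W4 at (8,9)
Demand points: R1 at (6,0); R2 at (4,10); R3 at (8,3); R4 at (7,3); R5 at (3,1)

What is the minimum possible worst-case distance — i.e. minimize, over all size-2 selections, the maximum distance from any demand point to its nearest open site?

9

Open {W2, W3}.
  Farthest demand point is R1 at distance 9 (to W2); all others are ≤ 9.
With {W2, W4} the worst case is 9.
With {W1, W3} the worst case is 10.
No size-2 selection achieves below 9.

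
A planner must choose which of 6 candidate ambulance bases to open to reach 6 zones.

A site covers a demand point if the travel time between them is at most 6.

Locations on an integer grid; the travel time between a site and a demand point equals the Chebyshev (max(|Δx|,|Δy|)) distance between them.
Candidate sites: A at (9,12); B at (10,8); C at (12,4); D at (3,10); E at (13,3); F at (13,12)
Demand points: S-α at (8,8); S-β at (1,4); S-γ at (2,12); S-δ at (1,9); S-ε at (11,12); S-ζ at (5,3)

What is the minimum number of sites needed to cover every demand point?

Coverage sets (demand points within 6 of each site):
  A: {S-α, S-ε}
  B: {S-α, S-ε, S-ζ}
  C: {S-α}
  D: {S-α, S-β, S-γ, S-δ}
  E: {S-α}
  F: {S-α, S-ε}
No single site covers all 6 demand points.
But {B, D} covers everything, so the minimum is 2.

2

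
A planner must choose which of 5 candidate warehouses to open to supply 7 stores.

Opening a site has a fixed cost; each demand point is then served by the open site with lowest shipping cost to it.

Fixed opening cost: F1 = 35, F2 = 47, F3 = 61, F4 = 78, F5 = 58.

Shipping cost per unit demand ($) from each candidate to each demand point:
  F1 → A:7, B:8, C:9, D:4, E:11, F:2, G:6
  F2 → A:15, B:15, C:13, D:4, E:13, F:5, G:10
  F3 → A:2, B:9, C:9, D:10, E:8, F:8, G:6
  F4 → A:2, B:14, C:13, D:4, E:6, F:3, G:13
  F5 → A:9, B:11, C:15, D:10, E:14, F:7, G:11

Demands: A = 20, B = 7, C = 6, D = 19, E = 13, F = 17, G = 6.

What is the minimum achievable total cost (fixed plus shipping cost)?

Open {F1, F4}: assign each demand point to its cheapest open site.
  A→F4 20×2=40, B→F1 7×8=56, C→F1 6×9=54, D→F1 19×4=76, E→F4 13×6=78, F→F1 17×2=34, G→F1 6×6=36
  shipping cost 374, fixed 113 → total 487.
Compare {F1, F3}: shipping cost 400 + fixed 96 = 496.
Compare {F1, F2, F4}: shipping cost 374 + fixed 160 = 534.
Compare {F3, F4}: shipping cost 398 + fixed 139 = 537.
All other subsets cost ≥ 496. Minimum total cost: 487.

487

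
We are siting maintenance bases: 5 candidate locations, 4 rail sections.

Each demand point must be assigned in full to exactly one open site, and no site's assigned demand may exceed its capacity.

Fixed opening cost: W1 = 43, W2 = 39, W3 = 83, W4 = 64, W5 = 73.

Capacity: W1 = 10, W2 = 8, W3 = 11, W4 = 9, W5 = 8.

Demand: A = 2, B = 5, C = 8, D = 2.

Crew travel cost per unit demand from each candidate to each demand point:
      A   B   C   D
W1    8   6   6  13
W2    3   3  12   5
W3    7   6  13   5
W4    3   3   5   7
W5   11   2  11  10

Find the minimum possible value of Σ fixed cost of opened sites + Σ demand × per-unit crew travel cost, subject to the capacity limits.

Open {W1, W2}; cheapest assignment that respects the capacities:
  W1 (cap 10, load 10): A, C — cost 2×8 + 8×6 = 64
  W2 (cap 8, load 7): B, D — cost 5×3 + 2×5 = 25
  Shipping 89, fixed 82 → total 171.
  Any other capacity-feasible assignment to {W1, W2} ships for at least 89.
Compare {W1, W4}: its best feasible assignment gives total 190.
Compare {W1, W5}: its best feasible assignment gives total 210.
Every other set of open sites that can feasibly serve all demand totals ≥ 190 even under its best assignment. Minimum: 171.

171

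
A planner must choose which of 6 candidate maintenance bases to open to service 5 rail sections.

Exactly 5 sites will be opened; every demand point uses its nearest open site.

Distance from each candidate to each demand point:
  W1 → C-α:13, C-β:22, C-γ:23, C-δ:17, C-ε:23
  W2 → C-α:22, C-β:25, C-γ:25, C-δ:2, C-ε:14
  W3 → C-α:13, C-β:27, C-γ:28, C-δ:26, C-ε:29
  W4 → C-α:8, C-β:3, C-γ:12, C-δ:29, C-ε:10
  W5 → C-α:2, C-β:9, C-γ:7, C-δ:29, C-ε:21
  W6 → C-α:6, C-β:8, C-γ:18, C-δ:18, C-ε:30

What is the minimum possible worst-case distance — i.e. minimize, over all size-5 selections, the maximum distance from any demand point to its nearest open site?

Open {W1, W2, W3, W4, W5}.
  Farthest demand point is C-ε at distance 10 (to W4); all others are ≤ 10.
With {W1, W2, W4, W5, W6} the worst case is 10.
With {W2, W3, W4, W5, W6} the worst case is 10.
No size-5 selection achieves below 10.

10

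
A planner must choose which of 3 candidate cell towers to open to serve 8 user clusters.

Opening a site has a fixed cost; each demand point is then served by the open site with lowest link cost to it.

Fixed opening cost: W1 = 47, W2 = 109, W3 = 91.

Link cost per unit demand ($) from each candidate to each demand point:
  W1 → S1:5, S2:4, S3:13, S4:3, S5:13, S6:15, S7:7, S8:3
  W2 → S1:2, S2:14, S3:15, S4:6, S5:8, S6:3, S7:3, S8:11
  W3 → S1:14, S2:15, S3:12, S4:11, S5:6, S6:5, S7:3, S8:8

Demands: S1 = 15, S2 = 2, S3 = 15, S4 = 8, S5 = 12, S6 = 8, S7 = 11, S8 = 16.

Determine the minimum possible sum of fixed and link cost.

614

Open {W1, W2}: assign each demand point to its cheapest open site.
  S1→W2 15×2=30, S2→W1 2×4=8, S3→W1 15×13=195, S4→W1 8×3=24, S5→W2 12×8=96, S6→W2 8×3=24, S7→W2 11×3=33, S8→W1 16×3=48
  link cost 458, fixed 156 → total 614.
Compare {W1, W3}: link cost 480 + fixed 138 = 618.
Compare {W1, W2, W3}: link cost 419 + fixed 247 = 666.
Compare {W2, W3}: link cost 543 + fixed 200 = 743.
All other subsets cost ≥ 618. Minimum total cost: 614.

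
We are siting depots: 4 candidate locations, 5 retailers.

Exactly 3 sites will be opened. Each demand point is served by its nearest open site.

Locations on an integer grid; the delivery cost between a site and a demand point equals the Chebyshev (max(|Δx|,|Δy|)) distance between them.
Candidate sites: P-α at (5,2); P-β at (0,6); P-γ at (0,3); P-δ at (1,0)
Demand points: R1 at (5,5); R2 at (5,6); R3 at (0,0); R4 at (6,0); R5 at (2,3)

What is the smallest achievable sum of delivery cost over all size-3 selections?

12

Open {P-α, P-γ, P-δ}.
  R1→P-α 3, R2→P-α 4, R3→P-δ 1, R4→P-α 2, R5→P-γ 2  ⇒ total 12.
Compare {P-α, P-β, P-δ}: total 13.
Compare {P-α, P-β, P-γ}: total 14.
No size-3 selection does better; minimum is 12.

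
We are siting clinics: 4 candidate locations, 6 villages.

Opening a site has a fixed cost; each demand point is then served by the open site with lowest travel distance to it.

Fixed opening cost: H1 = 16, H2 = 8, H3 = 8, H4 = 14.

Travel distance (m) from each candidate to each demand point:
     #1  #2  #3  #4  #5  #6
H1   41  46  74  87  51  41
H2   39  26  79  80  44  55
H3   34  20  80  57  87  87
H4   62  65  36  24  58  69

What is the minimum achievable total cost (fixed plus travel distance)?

243

Open {H2, H3, H4}: assign each demand point to its cheapest open site.
  #1→H3 34, #2→H3 20, #3→H4 36, #4→H4 24, #5→H2 44, #6→H2 55
  travel distance 213, fixed 30 → total 243.
Compare {H1, H3, H4}: travel distance 206 + fixed 38 = 244.
Compare {H1, H2, H3, H4}: travel distance 199 + fixed 46 = 245.
Compare {H2, H4}: travel distance 224 + fixed 22 = 246.
All other subsets cost ≥ 244. Minimum total cost: 243.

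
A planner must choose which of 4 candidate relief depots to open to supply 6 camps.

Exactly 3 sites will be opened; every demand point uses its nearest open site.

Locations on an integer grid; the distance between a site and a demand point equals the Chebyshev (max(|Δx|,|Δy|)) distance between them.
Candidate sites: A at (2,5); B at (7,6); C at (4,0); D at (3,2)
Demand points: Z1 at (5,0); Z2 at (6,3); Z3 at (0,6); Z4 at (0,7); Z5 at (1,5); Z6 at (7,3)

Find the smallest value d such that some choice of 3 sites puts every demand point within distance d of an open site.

3

Open {A, B, C}.
  Farthest demand point is Z2 at distance 3 (to B); all others are ≤ 3.
With {A, B, D} the worst case is 3.
With {A, C, D} the worst case is 3.
No size-3 selection achieves below 3.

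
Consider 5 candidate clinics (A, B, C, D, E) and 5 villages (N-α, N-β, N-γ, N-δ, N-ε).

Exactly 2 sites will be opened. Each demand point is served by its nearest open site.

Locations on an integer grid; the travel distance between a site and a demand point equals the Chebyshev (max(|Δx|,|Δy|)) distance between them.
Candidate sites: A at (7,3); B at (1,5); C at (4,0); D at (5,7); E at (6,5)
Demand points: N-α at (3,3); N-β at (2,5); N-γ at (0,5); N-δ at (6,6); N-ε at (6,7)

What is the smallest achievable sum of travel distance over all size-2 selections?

Open {B, D}.
  N-α→B 2, N-β→B 1, N-γ→B 1, N-δ→D 1, N-ε→D 1  ⇒ total 6.
Compare {B, E}: total 7.
Compare {A, B}: total 11.
No size-2 selection does better; minimum is 6.

6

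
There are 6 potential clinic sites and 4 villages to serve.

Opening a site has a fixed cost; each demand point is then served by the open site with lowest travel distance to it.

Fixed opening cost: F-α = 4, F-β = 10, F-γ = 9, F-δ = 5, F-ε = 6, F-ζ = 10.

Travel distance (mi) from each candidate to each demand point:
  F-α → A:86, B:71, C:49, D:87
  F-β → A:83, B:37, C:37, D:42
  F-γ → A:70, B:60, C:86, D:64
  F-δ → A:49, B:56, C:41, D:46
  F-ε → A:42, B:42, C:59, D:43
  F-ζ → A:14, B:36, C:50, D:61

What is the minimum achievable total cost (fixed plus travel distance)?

149

Open {F-β, F-ζ}: assign each demand point to its cheapest open site.
  A→F-ζ 14, B→F-ζ 36, C→F-β 37, D→F-β 42
  travel distance 129, fixed 20 → total 149.
Compare {F-δ, F-ζ}: travel distance 137 + fixed 15 = 152.
Compare {F-α, F-β, F-ζ}: travel distance 129 + fixed 24 = 153.
Compare {F-β, F-δ, F-ζ}: travel distance 129 + fixed 25 = 154.
All other subsets cost ≥ 152. Minimum total cost: 149.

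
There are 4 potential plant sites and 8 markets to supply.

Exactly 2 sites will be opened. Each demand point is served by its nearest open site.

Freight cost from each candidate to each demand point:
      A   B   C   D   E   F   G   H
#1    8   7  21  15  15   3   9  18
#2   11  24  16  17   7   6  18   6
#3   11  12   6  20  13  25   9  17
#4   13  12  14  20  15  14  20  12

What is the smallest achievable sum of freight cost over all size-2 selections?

Open {#1, #2}.
  A→#1 8, B→#1 7, C→#2 16, D→#1 15, E→#2 7, F→#1 3, G→#1 9, H→#2 6  ⇒ total 71.
Compare {#2, #3}: total 74.
Compare {#1, #3}: total 78.
No size-2 selection does better; minimum is 71.

71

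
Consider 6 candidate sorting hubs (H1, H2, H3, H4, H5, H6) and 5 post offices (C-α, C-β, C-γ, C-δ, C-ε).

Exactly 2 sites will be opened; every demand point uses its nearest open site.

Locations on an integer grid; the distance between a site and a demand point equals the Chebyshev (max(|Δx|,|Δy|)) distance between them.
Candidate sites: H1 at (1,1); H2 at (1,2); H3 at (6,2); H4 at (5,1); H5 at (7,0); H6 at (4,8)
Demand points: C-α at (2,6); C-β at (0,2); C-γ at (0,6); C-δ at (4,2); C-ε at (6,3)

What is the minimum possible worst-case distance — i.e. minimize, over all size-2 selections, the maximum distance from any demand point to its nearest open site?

Open {H2, H3}.
  Farthest demand point is C-α at distance 4 (to H2); all others are ≤ 4.
With {H2, H4} the worst case is 4.
With {H2, H5} the worst case is 4.
No size-2 selection achieves below 4.

4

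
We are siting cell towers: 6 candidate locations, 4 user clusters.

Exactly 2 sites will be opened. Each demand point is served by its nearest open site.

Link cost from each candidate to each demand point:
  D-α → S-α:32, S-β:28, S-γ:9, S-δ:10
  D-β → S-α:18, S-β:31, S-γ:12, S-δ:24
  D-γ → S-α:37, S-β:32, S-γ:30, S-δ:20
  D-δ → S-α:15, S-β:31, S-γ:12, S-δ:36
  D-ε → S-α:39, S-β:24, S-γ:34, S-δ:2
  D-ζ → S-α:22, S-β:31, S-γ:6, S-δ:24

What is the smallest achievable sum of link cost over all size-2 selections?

53

Open {D-δ, D-ε}.
  S-α→D-δ 15, S-β→D-ε 24, S-γ→D-δ 12, S-δ→D-ε 2  ⇒ total 53.
Compare {D-ε, D-ζ}: total 54.
Compare {D-β, D-ε}: total 56.
No size-2 selection does better; minimum is 53.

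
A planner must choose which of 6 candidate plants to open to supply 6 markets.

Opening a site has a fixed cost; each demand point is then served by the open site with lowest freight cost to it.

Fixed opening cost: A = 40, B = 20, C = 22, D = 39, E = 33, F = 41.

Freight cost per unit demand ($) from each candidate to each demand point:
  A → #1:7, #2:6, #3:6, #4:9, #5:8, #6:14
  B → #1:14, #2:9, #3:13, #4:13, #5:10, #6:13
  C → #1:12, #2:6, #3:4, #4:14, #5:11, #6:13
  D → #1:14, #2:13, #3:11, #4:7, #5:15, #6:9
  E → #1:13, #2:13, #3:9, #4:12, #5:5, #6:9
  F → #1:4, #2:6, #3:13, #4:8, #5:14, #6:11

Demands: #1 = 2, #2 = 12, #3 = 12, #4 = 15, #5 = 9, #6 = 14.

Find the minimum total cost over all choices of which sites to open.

Open {C, D, E}: assign each demand point to its cheapest open site.
  #1→C 2×12=24, #2→C 12×6=72, #3→C 12×4=48, #4→D 15×7=105, #5→E 9×5=45, #6→D 14×9=126
  freight cost 420, fixed 94 → total 514.
Compare {C, E, F}: freight cost 419 + fixed 96 = 515.
Compare {B, C, D, E}: freight cost 420 + fixed 114 = 534.
Compare {C, D}: freight cost 474 + fixed 61 = 535.
All other subsets cost ≥ 515. Minimum total cost: 514.

514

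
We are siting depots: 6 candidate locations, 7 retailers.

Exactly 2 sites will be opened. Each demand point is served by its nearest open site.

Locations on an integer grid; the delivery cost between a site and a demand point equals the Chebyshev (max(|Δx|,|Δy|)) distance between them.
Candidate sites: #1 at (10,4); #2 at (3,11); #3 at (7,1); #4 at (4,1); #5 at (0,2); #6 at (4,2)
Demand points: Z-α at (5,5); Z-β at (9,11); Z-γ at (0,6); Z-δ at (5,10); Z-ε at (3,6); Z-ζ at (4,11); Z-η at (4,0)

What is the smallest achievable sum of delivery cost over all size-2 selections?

22

Open {#2, #6}.
  Z-α→#6 3, Z-β→#2 6, Z-γ→#6 4, Z-δ→#2 2, Z-ε→#6 4, Z-ζ→#2 1, Z-η→#6 2  ⇒ total 22.
Compare {#2, #4}: total 24.
Compare {#2, #3}: total 26.
No size-2 selection does better; minimum is 22.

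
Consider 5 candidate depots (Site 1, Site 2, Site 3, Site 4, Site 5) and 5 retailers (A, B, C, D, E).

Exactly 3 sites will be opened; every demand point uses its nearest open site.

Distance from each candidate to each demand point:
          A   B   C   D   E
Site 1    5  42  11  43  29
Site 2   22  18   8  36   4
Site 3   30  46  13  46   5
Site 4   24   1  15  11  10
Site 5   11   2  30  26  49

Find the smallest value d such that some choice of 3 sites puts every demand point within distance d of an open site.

Open {Site 1, Site 2, Site 4}.
  Farthest demand point is D at distance 11 (to Site 4); all others are ≤ 11.
With {Site 1, Site 3, Site 4} the worst case is 11.
With {Site 1, Site 4, Site 5} the worst case is 11.
No size-3 selection achieves below 11.

11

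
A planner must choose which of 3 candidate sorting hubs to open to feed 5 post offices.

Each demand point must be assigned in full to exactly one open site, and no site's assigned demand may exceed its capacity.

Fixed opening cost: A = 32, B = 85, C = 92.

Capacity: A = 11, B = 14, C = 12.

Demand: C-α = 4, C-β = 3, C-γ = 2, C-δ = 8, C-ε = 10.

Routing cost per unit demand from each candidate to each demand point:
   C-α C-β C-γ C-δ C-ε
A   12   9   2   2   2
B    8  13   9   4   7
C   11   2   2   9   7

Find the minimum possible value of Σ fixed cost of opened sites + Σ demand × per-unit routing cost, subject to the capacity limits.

303

Open {A, B, C}; cheapest assignment that respects the capacities:
  A (cap 11, load 10): C-ε — cost 10×2 = 20
  B (cap 14, load 12): C-α, C-δ — cost 4×8 + 8×4 = 64
  C (cap 12, load 5): C-β, C-γ — cost 3×2 + 2×2 = 10
  Shipping 94, fixed 209 → total 303.
  Any other capacity-feasible assignment to {A, B, C} ships for at least 94.
Total demand is 27 and no other set of sites has combined capacity ≥ 27, so {A, B, C} is the only feasible choice of open sites. Minimum: 303.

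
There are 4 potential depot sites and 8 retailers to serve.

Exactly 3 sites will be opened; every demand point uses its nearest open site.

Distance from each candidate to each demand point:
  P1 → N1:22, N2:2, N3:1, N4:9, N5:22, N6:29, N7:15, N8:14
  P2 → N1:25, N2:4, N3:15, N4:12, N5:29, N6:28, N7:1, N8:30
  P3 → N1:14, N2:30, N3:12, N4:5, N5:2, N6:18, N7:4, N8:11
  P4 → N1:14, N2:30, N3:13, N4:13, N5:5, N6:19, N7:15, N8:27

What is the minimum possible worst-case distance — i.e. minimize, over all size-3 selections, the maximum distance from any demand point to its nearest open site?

18

Open {P1, P2, P3}.
  Farthest demand point is N6 at distance 18 (to P3); all others are ≤ 18.
With {P1, P3, P4} the worst case is 18.
With {P2, P3, P4} the worst case is 18.
No size-3 selection achieves below 18.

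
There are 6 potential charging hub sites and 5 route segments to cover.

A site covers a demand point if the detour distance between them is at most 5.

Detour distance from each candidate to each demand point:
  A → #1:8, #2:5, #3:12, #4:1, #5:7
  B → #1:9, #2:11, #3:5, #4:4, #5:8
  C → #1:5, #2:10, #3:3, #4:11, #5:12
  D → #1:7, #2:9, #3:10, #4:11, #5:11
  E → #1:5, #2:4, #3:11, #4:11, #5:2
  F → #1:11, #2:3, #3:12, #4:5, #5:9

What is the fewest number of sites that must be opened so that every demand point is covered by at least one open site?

Coverage sets (demand points within 5 of each site):
  A: {#2, #4}
  B: {#3, #4}
  C: {#1, #3}
  D: {}
  E: {#1, #2, #5}
  F: {#2, #4}
No single site covers all 5 demand points.
But {B, E} covers everything, so the minimum is 2.

2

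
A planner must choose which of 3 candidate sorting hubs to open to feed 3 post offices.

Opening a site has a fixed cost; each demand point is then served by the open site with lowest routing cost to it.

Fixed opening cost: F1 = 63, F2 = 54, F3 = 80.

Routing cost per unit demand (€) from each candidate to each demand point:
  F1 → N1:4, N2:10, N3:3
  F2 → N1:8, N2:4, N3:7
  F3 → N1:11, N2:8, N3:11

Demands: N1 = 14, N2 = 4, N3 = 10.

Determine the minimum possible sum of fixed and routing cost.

Open {F1}: assign each demand point to its cheapest open site.
  N1→F1 14×4=56, N2→F1 4×10=40, N3→F1 10×3=30
  routing cost 126, fixed 63 → total 189.
Compare {F1, F2}: routing cost 102 + fixed 117 = 219.
Compare {F2}: routing cost 198 + fixed 54 = 252.
Compare {F1, F3}: routing cost 118 + fixed 143 = 261.
All other subsets cost ≥ 219. Minimum total cost: 189.

189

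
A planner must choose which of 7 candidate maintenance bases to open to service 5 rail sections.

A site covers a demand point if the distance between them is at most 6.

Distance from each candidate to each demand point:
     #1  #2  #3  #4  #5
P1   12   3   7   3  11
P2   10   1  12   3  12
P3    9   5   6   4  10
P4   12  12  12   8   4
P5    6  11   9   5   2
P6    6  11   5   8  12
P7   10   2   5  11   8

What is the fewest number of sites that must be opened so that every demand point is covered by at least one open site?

Coverage sets (demand points within 6 of each site):
  P1: {#2, #4}
  P2: {#2, #4}
  P3: {#2, #3, #4}
  P4: {#5}
  P5: {#1, #4, #5}
  P6: {#1, #3}
  P7: {#2, #3}
No single site covers all 5 demand points.
But {P3, P5} covers everything, so the minimum is 2.

2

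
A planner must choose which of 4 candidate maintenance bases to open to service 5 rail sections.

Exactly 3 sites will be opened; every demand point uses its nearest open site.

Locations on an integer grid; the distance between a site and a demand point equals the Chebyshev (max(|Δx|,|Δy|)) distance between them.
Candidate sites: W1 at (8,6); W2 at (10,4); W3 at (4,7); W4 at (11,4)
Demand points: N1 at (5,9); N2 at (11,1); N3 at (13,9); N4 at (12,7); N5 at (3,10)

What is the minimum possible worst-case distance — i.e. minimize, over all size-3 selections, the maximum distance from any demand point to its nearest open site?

5

Open {W1, W2, W3}.
  Farthest demand point is N3 at distance 5 (to W1); all others are ≤ 5.
With {W1, W2, W4} the worst case is 5.
With {W1, W3, W4} the worst case is 5.
No size-3 selection achieves below 5.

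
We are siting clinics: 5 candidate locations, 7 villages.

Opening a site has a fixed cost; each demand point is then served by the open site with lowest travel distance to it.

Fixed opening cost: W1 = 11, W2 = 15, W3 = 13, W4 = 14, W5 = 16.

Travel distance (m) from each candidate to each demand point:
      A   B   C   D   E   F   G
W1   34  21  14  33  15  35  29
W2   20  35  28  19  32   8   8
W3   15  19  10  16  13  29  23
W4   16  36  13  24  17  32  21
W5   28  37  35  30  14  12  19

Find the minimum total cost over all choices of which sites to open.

117

Open {W2, W3}: assign each demand point to its cheapest open site.
  A→W3 15, B→W3 19, C→W3 10, D→W3 16, E→W3 13, F→W2 8, G→W2 8
  travel distance 89, fixed 28 → total 117.
Compare {W1, W2, W3}: travel distance 89 + fixed 39 = 128.
Compare {W1, W2}: travel distance 105 + fixed 26 = 131.
Compare {W2, W3, W4}: travel distance 89 + fixed 42 = 131.
All other subsets cost ≥ 128. Minimum total cost: 117.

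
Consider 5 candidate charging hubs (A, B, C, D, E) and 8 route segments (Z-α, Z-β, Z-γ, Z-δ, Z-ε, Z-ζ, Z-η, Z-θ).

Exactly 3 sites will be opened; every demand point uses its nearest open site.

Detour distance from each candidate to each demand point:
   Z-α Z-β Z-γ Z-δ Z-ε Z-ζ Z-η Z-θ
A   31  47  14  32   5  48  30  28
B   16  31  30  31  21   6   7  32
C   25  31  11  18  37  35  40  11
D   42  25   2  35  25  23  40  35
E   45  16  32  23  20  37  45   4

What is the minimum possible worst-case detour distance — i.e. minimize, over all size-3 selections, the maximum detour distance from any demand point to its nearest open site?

Open {B, C, E}.
  Farthest demand point is Z-ε at detour distance 20 (to E); all others are ≤ 20.
With {A, B, E} the worst case is 23.
With {B, D, E} the worst case is 23.
No size-3 selection achieves below 20.

20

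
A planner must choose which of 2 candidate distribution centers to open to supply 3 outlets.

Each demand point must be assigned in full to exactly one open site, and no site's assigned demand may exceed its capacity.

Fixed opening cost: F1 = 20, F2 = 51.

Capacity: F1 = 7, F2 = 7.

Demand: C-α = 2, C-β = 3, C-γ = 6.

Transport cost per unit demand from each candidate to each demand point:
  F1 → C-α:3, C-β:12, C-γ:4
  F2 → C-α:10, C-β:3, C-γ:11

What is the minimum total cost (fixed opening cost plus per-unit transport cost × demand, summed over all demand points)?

124

Open {F1, F2}; cheapest assignment that respects the capacities:
  F1 (cap 7, load 6): C-γ — cost 6×4 = 24
  F2 (cap 7, load 5): C-α, C-β — cost 2×10 + 3×3 = 29
  Shipping 53, fixed 71 → total 124.
  Any other capacity-feasible assignment to {F1, F2} ships for at least 53.
Total demand is 11 and no other set of sites has combined capacity ≥ 11, so {F1, F2} is the only feasible choice of open sites. Minimum: 124.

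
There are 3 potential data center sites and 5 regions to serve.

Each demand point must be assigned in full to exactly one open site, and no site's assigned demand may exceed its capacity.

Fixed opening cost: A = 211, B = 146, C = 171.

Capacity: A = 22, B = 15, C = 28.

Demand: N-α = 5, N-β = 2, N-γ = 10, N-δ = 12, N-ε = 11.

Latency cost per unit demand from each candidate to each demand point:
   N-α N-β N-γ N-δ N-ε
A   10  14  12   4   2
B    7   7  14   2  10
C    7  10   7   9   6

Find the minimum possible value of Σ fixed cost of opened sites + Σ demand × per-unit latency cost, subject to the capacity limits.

526

Open {B, C}; cheapest assignment that respects the capacities:
  B (cap 15, load 14): N-β, N-δ — cost 2×7 + 12×2 = 38
  C (cap 28, load 26): N-α, N-γ, N-ε — cost 5×7 + 10×7 + 11×6 = 171
  Shipping 209, fixed 317 → total 526.
  Any other capacity-feasible assignment to {B, C} ships for at least 209.
Compare {A, C}: its best feasible assignment gives total 621.
Compare {A, B, C}: its best feasible assignment gives total 693.
Every other set of open sites that can feasibly serve all demand totals ≥ 621 even under its best assignment. Minimum: 526.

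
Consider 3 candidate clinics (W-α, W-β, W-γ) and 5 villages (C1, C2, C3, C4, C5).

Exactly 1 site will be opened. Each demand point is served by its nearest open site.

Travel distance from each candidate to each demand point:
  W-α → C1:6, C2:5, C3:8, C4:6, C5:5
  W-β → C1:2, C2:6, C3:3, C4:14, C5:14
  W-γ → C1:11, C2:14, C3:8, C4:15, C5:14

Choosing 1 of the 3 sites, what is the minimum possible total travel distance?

30

Open {W-α}.
  C1→W-α 6, C2→W-α 5, C3→W-α 8, C4→W-α 6, C5→W-α 5  ⇒ total 30.
Compare {W-β}: total 39.
Compare {W-γ}: total 62.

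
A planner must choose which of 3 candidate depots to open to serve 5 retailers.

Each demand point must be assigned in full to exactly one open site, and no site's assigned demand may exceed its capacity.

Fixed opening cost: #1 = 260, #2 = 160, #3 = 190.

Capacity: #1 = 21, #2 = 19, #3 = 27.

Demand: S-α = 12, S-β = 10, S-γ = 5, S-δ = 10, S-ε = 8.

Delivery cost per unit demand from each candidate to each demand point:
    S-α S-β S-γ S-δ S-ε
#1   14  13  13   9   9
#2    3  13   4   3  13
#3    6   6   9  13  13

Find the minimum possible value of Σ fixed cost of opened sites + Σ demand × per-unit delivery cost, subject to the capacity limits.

Open {#2, #3}; cheapest assignment that respects the capacities:
  #2 (cap 19, load 18): S-δ, S-ε — cost 10×3 + 8×13 = 134
  #3 (cap 27, load 27): S-α, S-β, S-γ — cost 12×6 + 10×6 + 5×9 = 177
  Shipping 311, fixed 350 → total 661.
  Any other capacity-feasible assignment to {#2, #3} ships for at least 311.
Compare {#1, #3}: its best feasible assignment gives total 789.
Compare {#1, #2, #3}: its best feasible assignment gives total 864.
Every other set of open sites that can feasibly serve all demand totals ≥ 789 even under its best assignment. Minimum: 661.

661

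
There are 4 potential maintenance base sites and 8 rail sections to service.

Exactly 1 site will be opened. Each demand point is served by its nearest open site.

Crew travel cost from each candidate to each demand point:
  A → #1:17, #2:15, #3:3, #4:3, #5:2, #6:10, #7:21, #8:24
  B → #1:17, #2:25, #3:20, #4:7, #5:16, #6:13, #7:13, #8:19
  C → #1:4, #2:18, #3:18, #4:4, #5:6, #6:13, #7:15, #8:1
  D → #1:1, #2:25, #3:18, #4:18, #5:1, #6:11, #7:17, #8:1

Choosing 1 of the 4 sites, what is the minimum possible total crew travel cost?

79

Open {C}.
  #1→C 4, #2→C 18, #3→C 18, #4→C 4, #5→C 6, #6→C 13, #7→C 15, #8→C 1  ⇒ total 79.
Compare {D}: total 92.
Compare {A}: total 95.
No size-1 selection does better; minimum is 79.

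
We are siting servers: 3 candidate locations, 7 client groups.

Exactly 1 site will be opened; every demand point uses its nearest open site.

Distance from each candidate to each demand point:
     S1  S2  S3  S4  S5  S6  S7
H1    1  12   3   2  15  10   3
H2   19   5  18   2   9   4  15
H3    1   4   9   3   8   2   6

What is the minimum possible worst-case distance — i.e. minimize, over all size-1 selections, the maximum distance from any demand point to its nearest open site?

Open {H3}.
  Farthest demand point is S3 at distance 9 (to H3); all others are ≤ 9.
With {H1} the worst case is 15.
With {H2} the worst case is 19.
No size-1 selection achieves below 9.

9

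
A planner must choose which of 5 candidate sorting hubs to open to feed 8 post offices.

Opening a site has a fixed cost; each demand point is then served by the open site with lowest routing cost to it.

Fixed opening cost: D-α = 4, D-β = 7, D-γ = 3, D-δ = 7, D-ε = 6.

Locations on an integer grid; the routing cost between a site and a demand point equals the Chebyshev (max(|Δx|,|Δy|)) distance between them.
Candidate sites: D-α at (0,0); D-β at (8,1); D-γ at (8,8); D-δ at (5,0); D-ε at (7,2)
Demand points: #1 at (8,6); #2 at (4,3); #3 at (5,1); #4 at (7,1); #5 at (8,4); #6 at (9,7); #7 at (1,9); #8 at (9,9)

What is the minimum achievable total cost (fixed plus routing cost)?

Open {D-γ, D-ε}: assign each demand point to its cheapest open site.
  #1→D-γ 2, #2→D-ε 3, #3→D-ε 2, #4→D-ε 1, #5→D-ε 2, #6→D-γ 1, #7→D-γ 7, #8→D-γ 1
  routing cost 19, fixed 9 → total 28.
Compare {D-γ, D-δ}: routing cost 21 + fixed 10 = 31.
Compare {D-β, D-γ}: routing cost 22 + fixed 10 = 32.
Compare {D-α, D-γ, D-ε}: routing cost 19 + fixed 13 = 32.
All other subsets cost ≥ 31. Minimum total cost: 28.

28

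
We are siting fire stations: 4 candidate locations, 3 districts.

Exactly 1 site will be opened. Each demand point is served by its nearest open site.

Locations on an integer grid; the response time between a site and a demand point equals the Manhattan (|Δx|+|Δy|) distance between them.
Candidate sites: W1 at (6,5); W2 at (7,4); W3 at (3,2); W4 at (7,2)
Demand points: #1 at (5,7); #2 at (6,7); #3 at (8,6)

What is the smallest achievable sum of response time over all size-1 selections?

8

Open {W1}.
  #1→W1 3, #2→W1 2, #3→W1 3  ⇒ total 8.
Compare {W2}: total 12.
Compare {W4}: total 18.
No size-1 selection does better; minimum is 8.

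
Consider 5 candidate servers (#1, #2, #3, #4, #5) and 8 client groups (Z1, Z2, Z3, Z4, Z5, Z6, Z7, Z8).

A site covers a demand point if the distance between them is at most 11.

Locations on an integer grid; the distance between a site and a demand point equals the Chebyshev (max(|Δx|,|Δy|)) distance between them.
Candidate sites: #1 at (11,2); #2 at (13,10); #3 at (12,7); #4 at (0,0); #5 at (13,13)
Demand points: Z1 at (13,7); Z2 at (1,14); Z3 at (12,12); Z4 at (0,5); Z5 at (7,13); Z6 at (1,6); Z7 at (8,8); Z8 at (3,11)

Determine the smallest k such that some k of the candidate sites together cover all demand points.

Coverage sets (demand points within 11 of each site):
  #1: {Z1, Z3, Z4, Z5, Z6, Z7, Z8}
  #2: {Z1, Z3, Z5, Z7, Z8}
  #3: {Z1, Z2, Z3, Z5, Z6, Z7, Z8}
  #4: {Z4, Z6, Z7, Z8}
  #5: {Z1, Z3, Z5, Z7, Z8}
No single site covers all 8 demand points.
But {#1, #3} covers everything, so the minimum is 2.

2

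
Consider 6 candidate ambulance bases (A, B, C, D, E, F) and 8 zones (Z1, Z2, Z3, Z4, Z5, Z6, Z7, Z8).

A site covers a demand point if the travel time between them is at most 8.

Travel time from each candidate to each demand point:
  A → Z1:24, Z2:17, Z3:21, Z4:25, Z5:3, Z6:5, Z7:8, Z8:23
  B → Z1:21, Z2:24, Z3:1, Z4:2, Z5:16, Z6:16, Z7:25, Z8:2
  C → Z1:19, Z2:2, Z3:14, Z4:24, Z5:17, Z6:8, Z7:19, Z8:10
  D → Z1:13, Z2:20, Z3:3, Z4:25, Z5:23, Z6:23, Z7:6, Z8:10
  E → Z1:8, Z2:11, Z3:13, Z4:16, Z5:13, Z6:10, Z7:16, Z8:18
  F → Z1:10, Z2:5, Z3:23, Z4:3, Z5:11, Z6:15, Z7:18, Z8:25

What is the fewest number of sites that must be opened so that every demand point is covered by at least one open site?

Coverage sets (demand points within 8 of each site):
  A: {Z5, Z6, Z7}
  B: {Z3, Z4, Z8}
  C: {Z2, Z6}
  D: {Z3, Z7}
  E: {Z1}
  F: {Z2, Z4}
No 3 sites suffice: every size-3 union leaves at least one demand point uncovered.
But {A, B, C, E} covers everything, so the minimum is 4.

4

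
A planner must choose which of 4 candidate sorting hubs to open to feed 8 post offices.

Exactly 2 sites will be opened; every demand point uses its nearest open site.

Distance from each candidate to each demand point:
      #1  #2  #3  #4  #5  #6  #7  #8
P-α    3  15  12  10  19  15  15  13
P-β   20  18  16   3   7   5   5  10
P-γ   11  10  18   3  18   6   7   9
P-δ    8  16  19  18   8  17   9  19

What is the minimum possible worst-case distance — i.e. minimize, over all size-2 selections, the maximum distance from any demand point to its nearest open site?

15

Open {P-α, P-β}.
  Farthest demand point is #2 at distance 15 (to P-α); all others are ≤ 15.
With {P-α, P-δ} the worst case is 15.
With {P-β, P-γ} the worst case is 16.
No size-2 selection achieves below 15.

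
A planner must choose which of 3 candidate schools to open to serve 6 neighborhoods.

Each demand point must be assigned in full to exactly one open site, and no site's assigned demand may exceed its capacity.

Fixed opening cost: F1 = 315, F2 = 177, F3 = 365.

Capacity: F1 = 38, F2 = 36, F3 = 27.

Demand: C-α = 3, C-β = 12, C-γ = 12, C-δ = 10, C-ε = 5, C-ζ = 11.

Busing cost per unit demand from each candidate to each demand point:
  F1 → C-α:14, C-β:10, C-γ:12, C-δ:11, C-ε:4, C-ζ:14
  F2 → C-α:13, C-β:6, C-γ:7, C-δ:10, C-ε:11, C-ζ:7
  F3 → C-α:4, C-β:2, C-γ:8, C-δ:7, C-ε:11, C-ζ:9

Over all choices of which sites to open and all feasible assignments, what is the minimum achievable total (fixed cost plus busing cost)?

Open {F2, F3}; cheapest assignment that respects the capacities:
  F2 (cap 36, load 28): C-γ, C-ε, C-ζ — cost 12×7 + 5×11 + 11×7 = 216
  F3 (cap 27, load 25): C-α, C-β, C-δ — cost 3×4 + 12×2 + 10×7 = 106
  Shipping 322, fixed 542 → total 864.
  Any other capacity-feasible assignment to {F2, F3} ships for at least 322.
Compare {F1, F2}: its best feasible assignment gives total 897.
Compare {F1, F3}: its best feasible assignment gives total 1089.
Every other set of open sites that can feasibly serve all demand totals ≥ 897 even under its best assignment. Minimum: 864.

864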